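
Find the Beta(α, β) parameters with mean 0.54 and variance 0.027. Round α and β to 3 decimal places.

α = 4.428, β = 3.772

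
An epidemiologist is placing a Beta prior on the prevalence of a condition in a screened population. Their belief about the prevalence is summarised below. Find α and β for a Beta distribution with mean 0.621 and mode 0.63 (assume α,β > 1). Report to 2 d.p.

Let s = α+β. Mean gives α = μs = 0.621s; mode gives (α−1)/(s−2) = 0.63.
Substituting: 0.621s − 1 = 0.63(s−2) = 0.63s − 1.26, so -0.009s = -0.26 and s = 28.8889.
Then α = 0.621×28.8889 = 17.94 and β = s−α = 10.95.

α = 17.94, β = 10.95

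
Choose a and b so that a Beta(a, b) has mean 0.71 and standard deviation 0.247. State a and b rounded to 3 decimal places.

σ² = 0.247² = 0.061009.
With s = a+b, Var = μ(1−μ)/(s+1), so s+1 = (0.71×0.29)/0.061009 = 3.3749 and s = 2.3749.
a = μs = 1.686, b = (1−μ)s = 0.689.

a = 1.686, b = 0.689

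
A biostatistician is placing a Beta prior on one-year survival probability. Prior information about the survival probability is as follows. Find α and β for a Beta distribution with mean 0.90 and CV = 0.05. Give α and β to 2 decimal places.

α = 39.10, β = 4.34

σ = CV·μ = 0.05×0.90 = 0.04500, so σ² = 0.002025.
s+1 = μ(1−μ)/σ² = 0.0900/0.002025 = 44.4444, so s = α+β = 43.4444.
α = μs = 39.10, β = (1−μ)s = 4.34.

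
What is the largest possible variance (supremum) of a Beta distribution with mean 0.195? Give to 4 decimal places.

For fixed mean μ the Beta variance is μ(1−μ)/(α+β+1), increasing as α+β decreases.
Its least upper bound (not attained) is μ(1−μ) = 0.195·0.805 = 0.1570.

0.1570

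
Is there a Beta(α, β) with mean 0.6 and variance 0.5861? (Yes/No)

For any Beta, Var(X) < E[X]·(1−E[X]).
Here μ(1−μ) = 0.6×0.4 = 0.24, and 0.5861 ≥ 0.24.

No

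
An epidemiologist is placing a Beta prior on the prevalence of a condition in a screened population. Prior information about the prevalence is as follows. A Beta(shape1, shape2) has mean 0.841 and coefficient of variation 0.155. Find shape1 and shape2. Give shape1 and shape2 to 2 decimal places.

shape1 = 5.78, shape2 = 1.09

Var = (CV·μ)² = (0.155×0.841)² = 0.016992.
shape1+shape2 = μ(1−μ)/Var − 1 = 0.133719/0.016992 − 1 = 6.8693.
Thus shape1 = 0.841·6.8693 = 5.78 and shape2 = 0.159·6.8693 = 1.09.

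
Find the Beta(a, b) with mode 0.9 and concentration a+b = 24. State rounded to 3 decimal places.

a = 20.800, b = 3.200

Since the density peak of Beta(a,b) is at (a−1)/(a+b−2),
a = 1 + 0.9(24−2) = 20.800 and b = 24 − 20.800 = 3.200.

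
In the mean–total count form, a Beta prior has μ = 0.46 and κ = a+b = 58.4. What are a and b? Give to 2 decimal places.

a = 26.86, b = 31.54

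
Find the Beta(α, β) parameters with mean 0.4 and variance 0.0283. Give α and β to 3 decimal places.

Let s = α+β. The Beta variance is μ(1−μ)/(s+1).
So s+1 = μ(1−μ)/σ² = (0.4×0.6)/0.0283 = 0.24/0.0283 = 8.4806, giving s = 7.4806.
Then α = μs = 0.4×7.4806 = 2.992 and β = (1−μ)s = 0.6×7.4806 = 4.488.

α = 2.992, β = 4.488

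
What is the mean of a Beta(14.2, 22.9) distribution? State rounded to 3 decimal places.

0.383

E[X] = α/(α+β) = 14.2/37.1 = 0.383.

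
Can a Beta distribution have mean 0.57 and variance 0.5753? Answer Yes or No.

The Beta variance bound is σ² < μ(1−μ).
Here μ(1−μ) = 0.57×0.43 = 0.2451, and 0.5753 ≥ 0.2451.

No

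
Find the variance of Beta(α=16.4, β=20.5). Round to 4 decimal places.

Var = αβ/[(α+β)²(α+β+1)] = (16.4×20.5)/(36.9²×37.9) = 336.20/51605.019 = 0.0065.

0.0065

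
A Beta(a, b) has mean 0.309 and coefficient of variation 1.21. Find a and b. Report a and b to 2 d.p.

Var = (CV·μ)² = (1.21×0.309)² = 0.139794.
a+b = μ(1−μ)/Var − 1 = 0.213519/0.139794 − 1 = 0.5274.
Thus a = 0.309·0.5274 = 0.16 and b = 0.691·0.5274 = 0.36.

a = 0.16, b = 0.36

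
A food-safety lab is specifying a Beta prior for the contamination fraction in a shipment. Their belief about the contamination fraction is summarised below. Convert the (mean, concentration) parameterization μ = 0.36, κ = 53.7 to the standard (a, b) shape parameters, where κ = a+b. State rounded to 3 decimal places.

Split κ in proportion μ : (1−μ): a = 0.36·53.7 = 19.332, b = 53.7 − 19.332 = 34.368.

a = 19.332, b = 34.368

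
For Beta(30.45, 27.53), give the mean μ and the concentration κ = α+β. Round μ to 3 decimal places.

μ = 0.525, κ = 57.98

κ = α+β = 30.45+27.53 = 57.98; μ = α/κ = 30.45/57.98 = 0.525.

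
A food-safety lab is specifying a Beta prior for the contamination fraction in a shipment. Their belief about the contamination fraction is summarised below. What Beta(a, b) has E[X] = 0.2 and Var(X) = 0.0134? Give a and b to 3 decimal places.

Write ν = a+b; then a = μν and Var = μ(1−μ)/(ν+1).
ν = μ(1−μ)/Var − 1 = 0.16/0.0134 − 1 = 10.9403.
a = 0.2·10.9403 = 2.188, b = 0.8·10.9403 = 8.752.

a = 2.188, b = 8.752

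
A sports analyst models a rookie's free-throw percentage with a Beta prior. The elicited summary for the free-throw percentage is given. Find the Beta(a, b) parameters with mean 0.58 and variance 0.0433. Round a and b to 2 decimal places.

Let s = a+b. The Beta variance is μ(1−μ)/(s+1).
So s+1 = μ(1−μ)/σ² = (0.58×0.42)/0.0433 = 0.2436/0.0433 = 5.6259, giving s = 4.6259.
Then a = μs = 0.58×4.6259 = 2.68 and b = (1−μ)s = 0.42×4.6259 = 1.94.

a = 2.68, b = 1.94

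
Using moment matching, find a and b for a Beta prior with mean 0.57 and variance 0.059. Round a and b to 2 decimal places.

a = 1.80, b = 1.36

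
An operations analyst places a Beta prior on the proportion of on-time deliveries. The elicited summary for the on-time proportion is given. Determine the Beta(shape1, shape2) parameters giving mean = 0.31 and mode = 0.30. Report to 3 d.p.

shape1 = 12.400, shape2 = 27.600

Let s = shape1+shape2. Mean gives shape1 = μs = 0.31s; mode gives (shape1−1)/(s−2) = 0.30.
Substituting: 0.31s − 1 = 0.30(s−2) = 0.30s − 0.60, so 0.01s = 0.40 and s = 40.0000.
Then shape1 = 0.31×40.0000 = 12.400 and shape2 = s−shape1 = 27.600.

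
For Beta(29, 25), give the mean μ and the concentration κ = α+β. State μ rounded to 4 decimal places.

κ = α+β = 29+25 = 54; μ = α/κ = 29/54 = 0.5370.

μ = 0.5370, κ = 54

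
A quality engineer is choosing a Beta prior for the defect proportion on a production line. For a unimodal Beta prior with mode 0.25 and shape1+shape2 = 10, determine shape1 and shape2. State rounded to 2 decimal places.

Since the density peak of Beta(shape1,shape2) is at (shape1−1)/(shape1+shape2−2),
shape1 = 1 + 0.25(10−2) = 3.00 and shape2 = 10 − 3.00 = 7.00.

shape1 = 3.00, shape2 = 7.00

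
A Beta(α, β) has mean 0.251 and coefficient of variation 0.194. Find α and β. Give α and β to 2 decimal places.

α = 19.65, β = 58.64

Var = (CV·μ)² = (0.194×0.251)² = 0.002371.
α+β = μ(1−μ)/Var − 1 = 0.187999/0.002371 − 1 = 78.2875.
Thus α = 0.251·78.2875 = 19.65 and β = 0.749·78.2875 = 58.64.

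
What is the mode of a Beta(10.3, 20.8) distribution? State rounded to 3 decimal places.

With α,β > 1, mode = (α−1)/(α+β−2) = 9.3/29.1 = 0.320.

0.320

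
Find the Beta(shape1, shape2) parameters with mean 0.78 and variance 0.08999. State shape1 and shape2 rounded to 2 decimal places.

shape1 = 0.71, shape2 = 0.20

By moment matching, shape1+shape2 = μ(1−μ)/σ² − 1 = (0.78·0.22)/0.08999 − 1 = 1.9069 − 1 = 0.9069.
Since shape1/(shape1+shape2) = μ, shape1 = 0.78·0.9069 = 0.71 and shape2 = 0.22·0.9069 = 0.20.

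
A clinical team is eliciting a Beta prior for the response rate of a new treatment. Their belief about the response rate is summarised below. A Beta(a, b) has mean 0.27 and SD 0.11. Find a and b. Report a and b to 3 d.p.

a = 4.128, b = 11.161

First σ² = 0.0121. Setting a = μn, b = (1−μ)n with n = a+b,
μ(1−μ)/(n+1) = 0.0121 ⇒ n+1 = 0.1971/0.0121 = 16.2893 ⇒ n = 15.2893.
Hence a = 0.27×15.2893 = 4.128, b = 0.73×15.2893 = 11.161.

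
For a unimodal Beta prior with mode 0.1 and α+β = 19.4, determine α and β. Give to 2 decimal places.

α = 2.74, β = 16.66

For α,β>1 the mode is (α−1)/(α+β−2), so α = mode·(κ−2)+1 = 0.1×17.4+1 = 2.74.
And β = (1−mode)·(κ−2)+1 = 0.9×17.4+1 = 16.66.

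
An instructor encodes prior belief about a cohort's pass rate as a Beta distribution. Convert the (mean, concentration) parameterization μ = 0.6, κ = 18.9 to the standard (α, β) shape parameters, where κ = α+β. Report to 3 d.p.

α = 11.340, β = 7.560

α = μκ = 0.6×18.9 = 11.340 and β = (1−μ)κ = 0.4×18.9 = 7.560.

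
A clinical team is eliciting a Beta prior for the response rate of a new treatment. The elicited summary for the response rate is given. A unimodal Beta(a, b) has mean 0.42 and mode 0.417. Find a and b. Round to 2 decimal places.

a = 23.24, b = 32.09

With s = a+b: μ = a/s and mode = (a−1)/(s−2). Eliminating a = μs,
μs − 1 = m(s−2) ⇒ s(μ−m) = 1−2m ⇒ s = 0.166/0.003 = 55.3333.
So a = μs = 23.24, b = (1−μ)s = 32.09.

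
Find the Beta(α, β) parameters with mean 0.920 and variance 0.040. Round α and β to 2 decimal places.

α = 0.77, β = 0.07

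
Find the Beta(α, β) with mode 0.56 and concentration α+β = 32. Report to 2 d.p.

α = 17.80, β = 14.20

For α,β>1 the mode is (α−1)/(α+β−2), so α = mode·(κ−2)+1 = 0.56×30+1 = 17.80.
And β = (1−mode)·(κ−2)+1 = 0.44×30+1 = 14.20.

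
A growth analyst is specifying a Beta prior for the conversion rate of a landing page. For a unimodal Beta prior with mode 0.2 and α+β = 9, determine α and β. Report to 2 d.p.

α = 2.40, β = 6.60

Since the density peak of Beta(α,β) is at (α−1)/(α+β−2),
α = 1 + 0.2(9−2) = 2.40 and β = 9 − 2.40 = 6.60.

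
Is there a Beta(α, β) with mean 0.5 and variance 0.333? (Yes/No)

The Beta variance bound is σ² < μ(1−μ).
Here μ(1−μ) = 0.5×0.5 = 0.25, and 0.333 ≥ 0.25.

No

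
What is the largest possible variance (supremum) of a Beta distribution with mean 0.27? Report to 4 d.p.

Var = μ(1−μ)/(α+β+1), which approaches μ(1−μ) as α+β → 0.
So the supremum is μ(1−μ) = 0.27×0.73 = 0.1971.

0.1971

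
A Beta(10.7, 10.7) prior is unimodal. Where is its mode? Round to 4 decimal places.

0.5000

With α,β > 1, mode = (α−1)/(α+β−2) = 9.7/19.4 = 0.5000.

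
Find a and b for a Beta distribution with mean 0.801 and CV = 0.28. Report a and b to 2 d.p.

Var = (CV·μ)² = (0.28×0.801)² = 0.050302.
a+b = μ(1−μ)/Var − 1 = 0.159399/0.050302 − 1 = 2.1689.
Thus a = 0.801·2.1689 = 1.74 and b = 0.199·2.1689 = 0.43.

a = 1.74, b = 0.43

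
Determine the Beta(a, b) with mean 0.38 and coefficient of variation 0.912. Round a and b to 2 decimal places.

a = 0.37, b = 0.60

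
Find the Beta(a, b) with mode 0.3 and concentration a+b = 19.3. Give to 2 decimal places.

Mode = (a−1)/(κ−2) with κ = a+b, so a−1 = 0.3·17.3 = 5.19.
a = 6.19; b = κ − a = 13.11.

a = 6.19, b = 13.11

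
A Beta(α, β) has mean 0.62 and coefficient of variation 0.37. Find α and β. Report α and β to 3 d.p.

α = 2.156, β = 1.321

σ = CV·μ = 0.37×0.62 = 0.22940, so σ² = 0.052624.
s+1 = μ(1−μ)/σ² = 0.2356/0.052624 = 4.4770, so s = α+β = 3.4770.
α = μs = 2.156, β = (1−μ)s = 1.321.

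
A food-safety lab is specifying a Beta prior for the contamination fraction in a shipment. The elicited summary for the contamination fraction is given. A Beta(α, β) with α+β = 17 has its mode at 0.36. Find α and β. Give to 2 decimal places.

Mode = (α−1)/(κ−2) with κ = α+β, so α−1 = 0.36·15 = 5.40.
α = 6.40; β = κ − α = 10.60.

α = 6.40, β = 10.60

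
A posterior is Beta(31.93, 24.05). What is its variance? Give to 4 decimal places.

0.0043

Var = αβ/[(α+β)²(α+β+1)] = (31.93×24.05)/(55.98²×56.98) = 767.9165/178561.667592 = 0.0043.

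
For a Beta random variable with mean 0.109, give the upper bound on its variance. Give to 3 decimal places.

Var = μ(1−μ)/(α+β+1), which approaches μ(1−μ) as α+β → 0.
So the supremum is μ(1−μ) = 0.109×0.891 = 0.097.

0.097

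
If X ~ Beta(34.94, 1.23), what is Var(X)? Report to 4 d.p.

0.0009

α+β = 36.17 and αβ = 42.9762, so Var = αβ/[(α+β)²(α+β+1)] = 42.9762/48628.355013 = 0.0009.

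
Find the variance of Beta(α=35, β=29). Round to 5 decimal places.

μ = 35/64 = 0.546875; Var = μ(1−μ)/(α+β+1) = 0.2478027/65 = 0.00381.

0.00381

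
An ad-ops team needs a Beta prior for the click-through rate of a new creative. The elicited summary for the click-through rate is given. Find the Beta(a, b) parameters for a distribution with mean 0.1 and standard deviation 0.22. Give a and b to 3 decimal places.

a = 0.086, b = 0.774

First σ² = 0.0484. Setting a = μn, b = (1−μ)n with n = a+b,
μ(1−μ)/(n+1) = 0.0484 ⇒ n+1 = 0.09/0.0484 = 1.8595 ⇒ n = 0.8595.
Hence a = 0.1×0.8595 = 0.086, b = 0.9×0.8595 = 0.774.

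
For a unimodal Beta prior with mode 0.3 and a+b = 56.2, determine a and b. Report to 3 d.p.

Since the density peak of Beta(a,b) is at (a−1)/(a+b−2),
a = 1 + 0.3(56.2−2) = 17.260 and b = 56.2 − 17.260 = 38.940.

a = 17.260, b = 38.940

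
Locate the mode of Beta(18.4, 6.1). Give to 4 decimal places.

With α,β > 1, mode = (α−1)/(α+β−2) = 17.4/22.5 = 0.7733.

0.7733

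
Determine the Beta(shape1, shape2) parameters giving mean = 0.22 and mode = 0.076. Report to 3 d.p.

Let s = shape1+shape2. Mean gives shape1 = μs = 0.22s; mode gives (shape1−1)/(s−2) = 0.076.
Substituting: 0.22s − 1 = 0.076(s−2) = 0.076s − 0.152, so 0.144s = 0.848 and s = 5.8889.
Then shape1 = 0.22×5.8889 = 1.296 and shape2 = s−shape1 = 4.593.

shape1 = 1.296, shape2 = 4.593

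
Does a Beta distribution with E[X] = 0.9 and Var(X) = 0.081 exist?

Yes

For any Beta, Var(X) < E[X]·(1−E[X]).
Here μ(1−μ) = 0.9×0.1 = 0.09, and 0.081 < 0.09.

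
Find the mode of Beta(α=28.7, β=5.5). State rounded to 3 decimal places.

0.860

With α,β > 1, mode = (α−1)/(α+β−2) = 27.7/32.2 = 0.860.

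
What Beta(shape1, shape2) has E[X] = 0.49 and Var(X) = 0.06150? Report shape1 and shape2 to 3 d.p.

shape1 = 1.501, shape2 = 1.562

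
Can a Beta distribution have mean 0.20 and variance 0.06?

Yes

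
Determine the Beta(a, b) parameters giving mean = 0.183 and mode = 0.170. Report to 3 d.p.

a = 9.291, b = 41.478

Let s = a+b. Mean gives a = μs = 0.183s; mode gives (a−1)/(s−2) = 0.170.
Substituting: 0.183s − 1 = 0.170(s−2) = 0.170s − 0.340, so 0.013s = 0.660 and s = 50.7692.
Then a = 0.183×50.7692 = 9.291 and b = s−a = 41.478.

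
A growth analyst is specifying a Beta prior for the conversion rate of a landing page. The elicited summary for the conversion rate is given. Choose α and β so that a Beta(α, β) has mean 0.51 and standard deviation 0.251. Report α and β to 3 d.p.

α = 1.513, β = 1.454

First σ² = 0.063001. Setting α = μn, β = (1−μ)n with n = α+β,
μ(1−μ)/(n+1) = 0.063001 ⇒ n+1 = 0.2499/0.063001 = 3.9666 ⇒ n = 2.9666.
Hence α = 0.51×2.9666 = 1.513, β = 0.49×2.9666 = 1.454.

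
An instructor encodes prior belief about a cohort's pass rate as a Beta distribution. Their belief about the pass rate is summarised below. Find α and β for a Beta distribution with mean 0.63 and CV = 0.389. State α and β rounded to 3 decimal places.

α = 1.815, β = 1.066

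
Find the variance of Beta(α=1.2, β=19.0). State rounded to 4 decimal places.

0.0026

α+β = 20.2 and αβ = 22.80, so Var = αβ/[(α+β)²(α+β+1)] = 22.80/8650.448 = 0.0026.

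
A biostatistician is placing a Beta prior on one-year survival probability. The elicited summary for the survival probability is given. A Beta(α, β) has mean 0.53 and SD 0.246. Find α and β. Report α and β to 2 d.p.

σ² = 0.246² = 0.060516.
With s = α+β, Var = μ(1−μ)/(s+1), so s+1 = (0.53×0.47)/0.060516 = 4.1163 and s = 3.1163.
α = μs = 1.65, β = (1−μ)s = 1.46.

α = 1.65, β = 1.46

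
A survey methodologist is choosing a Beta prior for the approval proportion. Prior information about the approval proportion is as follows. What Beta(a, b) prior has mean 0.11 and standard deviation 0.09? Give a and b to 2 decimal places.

First σ² = 0.0081. Setting a = μn, b = (1−μ)n with n = a+b,
μ(1−μ)/(n+1) = 0.0081 ⇒ n+1 = 0.0979/0.0081 = 12.0864 ⇒ n = 11.0864.
Hence a = 0.11×11.0864 = 1.22, b = 0.89×11.0864 = 9.87.

a = 1.22, b = 9.87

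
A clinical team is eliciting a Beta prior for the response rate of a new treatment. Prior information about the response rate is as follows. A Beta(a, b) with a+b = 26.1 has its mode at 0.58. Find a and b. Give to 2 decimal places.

a = 14.98, b = 11.12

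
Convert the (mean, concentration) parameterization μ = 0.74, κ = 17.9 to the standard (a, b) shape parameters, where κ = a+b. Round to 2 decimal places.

a = 13.25, b = 4.65

Split κ in proportion μ : (1−μ): a = 0.74·17.9 = 13.25, b = 17.9 − 13.25 = 4.65.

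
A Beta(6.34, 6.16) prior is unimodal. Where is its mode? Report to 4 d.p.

The density x^(α−1)(1−x)^(β−1) is maximised at (α−1)/(α+β−2) = 5.34/10.50 = 0.5086.

0.5086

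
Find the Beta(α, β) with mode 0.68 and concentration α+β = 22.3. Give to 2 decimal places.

Mode = (α−1)/(κ−2) with κ = α+β, so α−1 = 0.68·20.3 = 13.80.
α = 14.80; β = κ − α = 7.50.

α = 14.80, β = 7.50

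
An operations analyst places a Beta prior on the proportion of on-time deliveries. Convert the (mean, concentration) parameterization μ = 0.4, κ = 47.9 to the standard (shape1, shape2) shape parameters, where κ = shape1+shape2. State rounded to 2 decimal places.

shape1 = μκ = 0.4×47.9 = 19.16 and shape2 = (1−μ)κ = 0.6×47.9 = 28.74.

shape1 = 19.16, shape2 = 28.74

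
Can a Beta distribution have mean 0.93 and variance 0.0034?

For any Beta, Var(X) < E[X]·(1−E[X]).
Here μ(1−μ) = 0.93×0.07 = 0.0651, and 0.0034 < 0.0651.

Yes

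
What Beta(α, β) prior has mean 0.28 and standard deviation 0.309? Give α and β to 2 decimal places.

Variance = 0.309² = 0.095481. The moment-matching identity α+β = μ(1−μ)/Var − 1 gives
α+β = 0.2016/0.095481 − 1 = 1.1114, so α = μ·1.1114 = 0.31 and β = (1−μ)·1.1114 = 0.80.

α = 0.31, β = 0.80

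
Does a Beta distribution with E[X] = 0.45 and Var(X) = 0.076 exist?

The Beta variance bound is σ² < μ(1−μ).
Here μ(1−μ) = 0.45×0.55 = 0.2475, and 0.076 < 0.2475.

Yes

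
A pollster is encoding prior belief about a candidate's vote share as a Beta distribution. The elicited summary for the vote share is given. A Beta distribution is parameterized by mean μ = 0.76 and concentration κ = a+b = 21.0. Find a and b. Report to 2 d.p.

a = 15.96, b = 5.04

Split κ in proportion μ : (1−μ): a = 0.76·21.0 = 15.96, b = 21.0 − 15.96 = 5.04.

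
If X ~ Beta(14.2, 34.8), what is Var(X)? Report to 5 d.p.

0.00412

α+β = 49.0 and αβ = 494.16, so Var = αβ/[(α+β)²(α+β+1)] = 494.16/120050.000 = 0.00412.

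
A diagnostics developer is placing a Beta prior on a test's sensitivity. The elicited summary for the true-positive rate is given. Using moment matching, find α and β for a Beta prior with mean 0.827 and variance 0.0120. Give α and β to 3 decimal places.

α = 9.033, β = 1.890

Let s = α+β. The Beta variance is μ(1−μ)/(s+1).
So s+1 = μ(1−μ)/σ² = (0.827×0.173)/0.0120 = 0.143071/0.0120 = 11.9226, giving s = 10.9226.
Then α = μs = 0.827×10.9226 = 9.033 and β = (1−μ)s = 0.173×10.9226 = 1.890.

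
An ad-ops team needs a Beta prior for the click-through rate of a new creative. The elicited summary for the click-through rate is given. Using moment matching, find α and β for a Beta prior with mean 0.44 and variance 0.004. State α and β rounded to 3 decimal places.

α = 26.664, β = 33.936

Write ν = α+β; then α = μν and Var = μ(1−μ)/(ν+1).
ν = μ(1−μ)/Var − 1 = 0.2464/0.004 − 1 = 60.6000.
α = 0.44·60.6000 = 26.664, β = 0.56·60.6000 = 33.936.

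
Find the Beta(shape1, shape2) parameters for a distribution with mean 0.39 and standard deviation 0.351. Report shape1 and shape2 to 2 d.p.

First σ² = 0.123201. Setting shape1 = μn, shape2 = (1−μ)n with n = shape1+shape2,
μ(1−μ)/(n+1) = 0.123201 ⇒ n+1 = 0.2379/0.123201 = 1.9310 ⇒ n = 0.9310.
Hence shape1 = 0.39×0.9310 = 0.36, shape2 = 0.61×0.9310 = 0.57.

shape1 = 0.36, shape2 = 0.57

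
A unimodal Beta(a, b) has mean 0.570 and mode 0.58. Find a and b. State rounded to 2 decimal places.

a = 9.12, b = 6.88

With s = a+b: μ = a/s and mode = (a−1)/(s−2). Eliminating a = μs,
μs − 1 = m(s−2) ⇒ s(μ−m) = 1−2m ⇒ s = -0.16/-0.010 = 16.0000.
So a = μs = 9.12, b = (1−μ)s = 6.88.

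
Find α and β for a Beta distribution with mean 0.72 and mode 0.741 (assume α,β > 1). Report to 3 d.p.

α = 16.526, β = 6.427

With s = α+β: μ = α/s and mode = (α−1)/(s−2). Eliminating α = μs,
μs − 1 = m(s−2) ⇒ s(μ−m) = 1−2m ⇒ s = -0.482/-0.021 = 22.9524.
So α = μs = 16.526, β = (1−μ)s = 6.427.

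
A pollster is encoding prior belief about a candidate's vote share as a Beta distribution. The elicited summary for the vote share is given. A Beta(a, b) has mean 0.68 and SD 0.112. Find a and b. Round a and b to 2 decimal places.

a = 11.12, b = 5.23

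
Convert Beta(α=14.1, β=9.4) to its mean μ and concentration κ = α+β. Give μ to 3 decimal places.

μ = 0.600, κ = 23.5

κ = α+β = 14.1+9.4 = 23.5; μ = α/κ = 14.1/23.5 = 0.600.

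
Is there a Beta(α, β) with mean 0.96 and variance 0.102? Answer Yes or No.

A Beta with mean μ has variance μ(1−μ)/(α+β+1) < μ(1−μ).
Here μ(1−μ) = 0.96×0.04 = 0.0384, and 0.102 ≥ 0.0384.

No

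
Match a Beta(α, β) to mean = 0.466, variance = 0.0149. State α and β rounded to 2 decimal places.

α = 7.32, β = 8.38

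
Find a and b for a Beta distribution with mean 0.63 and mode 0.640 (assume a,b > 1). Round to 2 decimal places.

With s = a+b: μ = a/s and mode = (a−1)/(s−2). Eliminating a = μs,
μs − 1 = m(s−2) ⇒ s(μ−m) = 1−2m ⇒ s = -0.280/-0.010 = 28.0000.
So a = μs = 17.64, b = (1−μ)s = 10.36.

a = 17.64, b = 10.36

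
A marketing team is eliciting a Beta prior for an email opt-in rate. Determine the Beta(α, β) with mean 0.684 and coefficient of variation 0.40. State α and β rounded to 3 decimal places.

α = 1.291, β = 0.596

σ = CV·μ = 0.40×0.684 = 0.27360, so σ² = 0.074857.
s+1 = μ(1−μ)/σ² = 0.216144/0.074857 = 2.8874, so s = α+β = 1.8874.
α = μs = 1.291, β = (1−μ)s = 0.596.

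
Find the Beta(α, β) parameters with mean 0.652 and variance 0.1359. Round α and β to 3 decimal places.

α = 0.437, β = 0.233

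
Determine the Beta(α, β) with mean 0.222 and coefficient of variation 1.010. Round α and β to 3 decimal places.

α = 0.541, β = 1.895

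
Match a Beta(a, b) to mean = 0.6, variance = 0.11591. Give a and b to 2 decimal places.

a = 0.64, b = 0.43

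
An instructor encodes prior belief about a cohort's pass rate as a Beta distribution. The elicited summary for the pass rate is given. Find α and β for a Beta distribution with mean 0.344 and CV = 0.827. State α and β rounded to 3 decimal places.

α = 0.615, β = 1.173

σ = CV·μ = 0.827×0.344 = 0.28449, so σ² = 0.080933.
s+1 = μ(1−μ)/σ² = 0.225664/0.080933 = 2.7883, so s = α+β = 1.7883.
α = μs = 0.615, β = (1−μ)s = 1.173.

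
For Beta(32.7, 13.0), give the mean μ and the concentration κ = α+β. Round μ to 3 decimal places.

κ = α+β = 32.7+13.0 = 45.7; μ = α/κ = 32.7/45.7 = 0.716.

μ = 0.716, κ = 45.7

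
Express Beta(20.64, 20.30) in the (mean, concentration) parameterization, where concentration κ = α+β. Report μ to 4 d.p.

κ = α+β = 20.64+20.30 = 40.94; μ = α/κ = 20.64/40.94 = 0.5042.

μ = 0.5042, κ = 40.94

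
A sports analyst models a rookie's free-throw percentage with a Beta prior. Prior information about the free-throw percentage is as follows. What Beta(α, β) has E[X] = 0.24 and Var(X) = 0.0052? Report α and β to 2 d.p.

By moment matching, α+β = μ(1−μ)/σ² − 1 = (0.24·0.76)/0.0052 − 1 = 35.0769 − 1 = 34.0769.
Since α/(α+β) = μ, α = 0.24·34.0769 = 8.18 and β = 0.76·34.0769 = 25.90.

α = 8.18, β = 25.90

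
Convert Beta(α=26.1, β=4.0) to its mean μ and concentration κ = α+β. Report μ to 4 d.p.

μ = 0.8671, κ = 30.1

κ = α+β = 26.1+4.0 = 30.1; μ = α/κ = 26.1/30.1 = 0.8671.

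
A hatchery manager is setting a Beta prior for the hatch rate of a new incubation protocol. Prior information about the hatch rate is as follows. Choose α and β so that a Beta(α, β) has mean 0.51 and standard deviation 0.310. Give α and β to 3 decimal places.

Variance = 0.310² = 0.096100. The moment-matching identity α+β = μ(1−μ)/Var − 1 gives
α+β = 0.2499/0.096100 − 1 = 1.6004, so α = μ·1.6004 = 0.816 and β = (1−μ)·1.6004 = 0.784.

α = 0.816, β = 0.784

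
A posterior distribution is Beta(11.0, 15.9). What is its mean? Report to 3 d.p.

0.409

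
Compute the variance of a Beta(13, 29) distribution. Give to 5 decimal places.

0.00497

Var = αβ/[(α+β)²(α+β+1)] = (13×29)/(42²×43) = 377/75852 = 0.00497.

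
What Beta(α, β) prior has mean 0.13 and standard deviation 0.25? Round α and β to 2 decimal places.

α = 0.11, β = 0.70

Variance = 0.25² = 0.0625. The moment-matching identity α+β = μ(1−μ)/Var − 1 gives
α+β = 0.1131/0.0625 − 1 = 0.8096, so α = μ·0.8096 = 0.11 and β = (1−μ)·0.8096 = 0.70.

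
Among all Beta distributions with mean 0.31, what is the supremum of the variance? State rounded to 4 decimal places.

Var = μ(1−μ)/(α+β+1), which approaches μ(1−μ) as α+β → 0.
So the supremum is μ(1−μ) = 0.31×0.69 = 0.2139.

0.2139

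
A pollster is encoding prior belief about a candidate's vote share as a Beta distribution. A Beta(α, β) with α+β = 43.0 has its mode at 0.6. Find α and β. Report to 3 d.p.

Since the density peak of Beta(α,β) is at (α−1)/(α+β−2),
α = 1 + 0.6(43.0−2) = 25.600 and β = 43.0 − 25.600 = 17.400.

α = 25.600, β = 17.400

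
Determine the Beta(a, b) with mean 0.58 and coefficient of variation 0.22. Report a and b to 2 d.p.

Var = (CV·μ)² = (0.22×0.58)² = 0.016282.
a+b = μ(1−μ)/Var − 1 = 0.2436/0.016282 − 1 = 13.9615.
Thus a = 0.58·13.9615 = 8.10 and b = 0.42·13.9615 = 5.86.

a = 8.10, b = 5.86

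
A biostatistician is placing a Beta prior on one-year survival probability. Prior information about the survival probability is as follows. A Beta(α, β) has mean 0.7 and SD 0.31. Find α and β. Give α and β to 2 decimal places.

Variance = 0.31² = 0.0961. The moment-matching identity α+β = μ(1−μ)/Var − 1 gives
α+β = 0.21/0.0961 − 1 = 1.1852, so α = μ·1.1852 = 0.83 and β = (1−μ)·1.1852 = 0.36.

α = 0.83, β = 0.36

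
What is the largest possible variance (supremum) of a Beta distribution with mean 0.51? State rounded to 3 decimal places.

0.250

For fixed mean μ the Beta variance is μ(1−μ)/(α+β+1), increasing as α+β decreases.
Its least upper bound (not attained) is μ(1−μ) = 0.51·0.49 = 0.250.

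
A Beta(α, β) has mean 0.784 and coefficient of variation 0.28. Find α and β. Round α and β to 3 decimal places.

Var = (CV·μ)² = (0.28×0.784)² = 0.048189.
α+β = μ(1−μ)/Var − 1 = 0.169344/0.048189 − 1 = 2.5142.
Thus α = 0.784·2.5142 = 1.971 and β = 0.216·2.5142 = 0.543.

α = 1.971, β = 0.543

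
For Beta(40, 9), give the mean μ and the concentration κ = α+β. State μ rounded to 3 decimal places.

μ = 0.816, κ = 49

κ = α+β = 40+9 = 49; μ = α/κ = 40/49 = 0.816.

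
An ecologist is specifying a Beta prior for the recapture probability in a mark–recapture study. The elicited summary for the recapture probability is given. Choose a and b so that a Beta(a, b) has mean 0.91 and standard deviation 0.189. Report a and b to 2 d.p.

a = 1.18, b = 0.12

σ² = 0.189² = 0.035721.
With s = a+b, Var = μ(1−μ)/(s+1), so s+1 = (0.91×0.09)/0.035721 = 2.2928 and s = 1.2928.
a = μs = 1.18, b = (1−μ)s = 0.12.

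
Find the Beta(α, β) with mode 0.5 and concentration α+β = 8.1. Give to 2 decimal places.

Since the density peak of Beta(α,β) is at (α−1)/(α+β−2),
α = 1 + 0.5(8.1−2) = 4.05 and β = 8.1 − 4.05 = 4.05.

α = 4.05, β = 4.05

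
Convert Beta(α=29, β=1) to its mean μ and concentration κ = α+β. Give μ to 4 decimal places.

μ = 0.9667, κ = 30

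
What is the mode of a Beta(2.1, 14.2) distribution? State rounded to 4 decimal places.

With α,β > 1, mode = (α−1)/(α+β−2) = 1.1/14.3 = 0.0769.

0.0769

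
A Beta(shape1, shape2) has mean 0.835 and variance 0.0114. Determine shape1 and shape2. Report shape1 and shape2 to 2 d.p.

shape1 = 9.26, shape2 = 1.83

Let s = shape1+shape2. The Beta variance is μ(1−μ)/(s+1).
So s+1 = μ(1−μ)/σ² = (0.835×0.165)/0.0114 = 0.137775/0.0114 = 12.0855, giving s = 11.0855.
Then shape1 = μs = 0.835×11.0855 = 9.26 and shape2 = (1−μ)s = 0.165×11.0855 = 1.83.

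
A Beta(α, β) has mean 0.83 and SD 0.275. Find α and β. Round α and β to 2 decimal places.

α = 0.72, β = 0.15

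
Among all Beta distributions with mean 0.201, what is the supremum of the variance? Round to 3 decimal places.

For fixed mean μ the Beta variance is μ(1−μ)/(α+β+1), increasing as α+β decreases.
Its least upper bound (not attained) is μ(1−μ) = 0.201·0.799 = 0.161.

0.161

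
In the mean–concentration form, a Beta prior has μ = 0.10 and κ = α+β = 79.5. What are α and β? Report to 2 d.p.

α = 7.95, β = 71.55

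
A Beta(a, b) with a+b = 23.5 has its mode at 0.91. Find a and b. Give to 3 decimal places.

For a,b>1 the mode is (a−1)/(a+b−2), so a = mode·(κ−2)+1 = 0.91×21.5+1 = 20.565.
And b = (1−mode)·(κ−2)+1 = 0.09×21.5+1 = 2.935.

a = 20.565, b = 2.935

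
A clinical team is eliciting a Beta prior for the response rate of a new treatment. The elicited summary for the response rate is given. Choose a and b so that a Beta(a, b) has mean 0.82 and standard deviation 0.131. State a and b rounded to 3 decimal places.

a = 6.233, b = 1.368

σ² = 0.131² = 0.017161.
With s = a+b, Var = μ(1−μ)/(s+1), so s+1 = (0.82×0.18)/0.017161 = 8.6009 and s = 7.6009.
a = μs = 6.233, b = (1−μ)s = 1.368.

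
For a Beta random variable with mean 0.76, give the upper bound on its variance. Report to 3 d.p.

For fixed mean μ the Beta variance is μ(1−μ)/(α+β+1), increasing as α+β decreases.
Its least upper bound (not attained) is μ(1−μ) = 0.76·0.24 = 0.182.

0.182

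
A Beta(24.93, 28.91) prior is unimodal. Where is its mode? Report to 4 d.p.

With α,β > 1, mode = (α−1)/(α+β−2) = 23.93/51.84 = 0.4616.

0.4616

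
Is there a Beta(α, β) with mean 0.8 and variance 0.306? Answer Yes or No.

A Beta with mean μ has variance μ(1−μ)/(α+β+1) < μ(1−μ).
Here μ(1−μ) = 0.8×0.2 = 0.16, and 0.306 ≥ 0.16.

No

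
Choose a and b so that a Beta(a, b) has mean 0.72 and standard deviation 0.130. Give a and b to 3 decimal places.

σ² = 0.130² = 0.016900.
With s = a+b, Var = μ(1−μ)/(s+1), so s+1 = (0.72×0.28)/0.016900 = 11.9290 and s = 10.9290.
a = μs = 7.869, b = (1−μ)s = 3.060.

a = 7.869, b = 3.060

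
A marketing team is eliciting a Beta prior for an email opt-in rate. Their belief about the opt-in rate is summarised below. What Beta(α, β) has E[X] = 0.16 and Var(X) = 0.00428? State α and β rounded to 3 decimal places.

By moment matching, α+β = μ(1−μ)/σ² − 1 = (0.16·0.84)/0.00428 − 1 = 31.4019 − 1 = 30.4019.
Since α/(α+β) = μ, α = 0.16·30.4019 = 4.864 and β = 0.84·30.4019 = 25.538.

α = 4.864, β = 25.538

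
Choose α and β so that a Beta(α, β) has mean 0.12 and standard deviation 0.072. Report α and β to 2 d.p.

α = 2.32, β = 17.05

First σ² = 0.005184. Setting α = μn, β = (1−μ)n with n = α+β,
μ(1−μ)/(n+1) = 0.005184 ⇒ n+1 = 0.1056/0.005184 = 20.3704 ⇒ n = 19.3704.
Hence α = 0.12×19.3704 = 2.32, β = 0.88×19.3704 = 17.05.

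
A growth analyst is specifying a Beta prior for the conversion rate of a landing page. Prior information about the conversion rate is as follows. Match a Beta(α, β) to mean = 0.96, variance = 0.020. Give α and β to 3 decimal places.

α = 0.883, β = 0.037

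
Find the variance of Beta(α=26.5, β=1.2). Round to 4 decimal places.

0.0014

μ = 26.5/27.7 = 0.956679; Var = μ(1−μ)/(α+β+1) = 0.0414446/28.7 = 0.0014.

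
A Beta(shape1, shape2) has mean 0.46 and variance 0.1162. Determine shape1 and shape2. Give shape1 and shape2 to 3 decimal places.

By moment matching, shape1+shape2 = μ(1−μ)/σ² − 1 = (0.46·0.54)/0.1162 − 1 = 2.1377 − 1 = 1.1377.
Since shape1/(shape1+shape2) = μ, shape1 = 0.46·1.1377 = 0.523 and shape2 = 0.54·1.1377 = 0.614.

shape1 = 0.523, shape2 = 0.614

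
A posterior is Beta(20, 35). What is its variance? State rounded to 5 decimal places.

μ = 20/55 = 0.363636; Var = μ(1−μ)/(α+β+1) = 0.2314050/56 = 0.00413.

0.00413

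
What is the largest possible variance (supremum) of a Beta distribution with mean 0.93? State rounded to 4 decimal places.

For fixed mean μ the Beta variance is μ(1−μ)/(α+β+1), increasing as α+β decreases.
Its least upper bound (not attained) is μ(1−μ) = 0.93·0.07 = 0.0651.

0.0651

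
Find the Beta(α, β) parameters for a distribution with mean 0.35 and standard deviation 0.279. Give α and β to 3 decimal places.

First σ² = 0.077841. Setting α = μn, β = (1−μ)n with n = α+β,
μ(1−μ)/(n+1) = 0.077841 ⇒ n+1 = 0.2275/0.077841 = 2.9226 ⇒ n = 1.9226.
Hence α = 0.35×1.9226 = 0.673, β = 0.65×1.9226 = 1.250.

α = 0.673, β = 1.250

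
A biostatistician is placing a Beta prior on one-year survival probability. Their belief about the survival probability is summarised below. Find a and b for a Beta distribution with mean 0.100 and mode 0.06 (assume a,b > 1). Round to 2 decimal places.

a = 2.20, b = 19.80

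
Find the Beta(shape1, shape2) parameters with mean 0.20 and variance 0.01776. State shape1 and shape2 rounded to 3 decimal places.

shape1 = 1.602, shape2 = 6.407

Let s = shape1+shape2. The Beta variance is μ(1−μ)/(s+1).
So s+1 = μ(1−μ)/σ² = (0.20×0.80)/0.01776 = 0.1600/0.01776 = 9.0090, giving s = 8.0090.
Then shape1 = μs = 0.20×8.0090 = 1.602 and shape2 = (1−μ)s = 0.80×8.0090 = 6.407.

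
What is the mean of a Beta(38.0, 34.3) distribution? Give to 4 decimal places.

0.5256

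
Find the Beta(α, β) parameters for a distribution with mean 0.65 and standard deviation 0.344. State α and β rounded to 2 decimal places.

α = 0.60, β = 0.32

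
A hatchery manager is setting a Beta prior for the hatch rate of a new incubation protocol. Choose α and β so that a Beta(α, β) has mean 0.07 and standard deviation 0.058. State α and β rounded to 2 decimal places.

α = 1.28, β = 17.07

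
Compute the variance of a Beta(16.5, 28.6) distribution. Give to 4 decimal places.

0.0050

α+β = 45.1 and αβ = 471.90, so Var = αβ/[(α+β)²(α+β+1)] = 471.90/93767.861 = 0.0050.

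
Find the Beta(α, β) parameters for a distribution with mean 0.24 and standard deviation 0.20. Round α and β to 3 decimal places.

Variance = 0.20² = 0.0400. The moment-matching identity α+β = μ(1−μ)/Var − 1 gives
α+β = 0.1824/0.0400 − 1 = 3.5600, so α = μ·3.5600 = 0.854 and β = (1−μ)·3.5600 = 2.706.

α = 0.854, β = 2.706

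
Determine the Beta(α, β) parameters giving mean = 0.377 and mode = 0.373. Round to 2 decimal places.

α = 23.94, β = 39.56

Let s = α+β. Mean gives α = μs = 0.377s; mode gives (α−1)/(s−2) = 0.373.
Substituting: 0.377s − 1 = 0.373(s−2) = 0.373s − 0.746, so 0.004s = 0.254 and s = 63.5000.
Then α = 0.377×63.5000 = 23.94 and β = s−α = 39.56.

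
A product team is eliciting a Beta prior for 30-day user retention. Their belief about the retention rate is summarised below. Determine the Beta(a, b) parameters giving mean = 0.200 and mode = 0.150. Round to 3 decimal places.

a = 2.800, b = 11.200

With s = a+b: μ = a/s and mode = (a−1)/(s−2). Eliminating a = μs,
μs − 1 = m(s−2) ⇒ s(μ−m) = 1−2m ⇒ s = 0.700/0.050 = 14.0000.
So a = μs = 2.800, b = (1−μ)s = 11.200.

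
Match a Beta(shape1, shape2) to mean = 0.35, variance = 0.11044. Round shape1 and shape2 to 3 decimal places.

shape1 = 0.371, shape2 = 0.689

Write ν = shape1+shape2; then shape1 = μν and Var = μ(1−μ)/(ν+1).
ν = μ(1−μ)/Var − 1 = 0.2275/0.11044 − 1 = 1.0599.
shape1 = 0.35·1.0599 = 0.371, shape2 = 0.65·1.0599 = 0.689.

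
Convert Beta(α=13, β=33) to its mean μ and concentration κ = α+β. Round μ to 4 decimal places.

μ = 0.2826, κ = 46

κ = α+β = 13+33 = 46; μ = α/κ = 13/46 = 0.2826.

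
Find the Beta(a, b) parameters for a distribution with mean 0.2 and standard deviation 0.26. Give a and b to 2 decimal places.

a = 0.27, b = 1.09

First σ² = 0.0676. Setting a = μn, b = (1−μ)n with n = a+b,
μ(1−μ)/(n+1) = 0.0676 ⇒ n+1 = 0.16/0.0676 = 2.3669 ⇒ n = 1.3669.
Hence a = 0.2×1.3669 = 0.27, b = 0.8×1.3669 = 1.09.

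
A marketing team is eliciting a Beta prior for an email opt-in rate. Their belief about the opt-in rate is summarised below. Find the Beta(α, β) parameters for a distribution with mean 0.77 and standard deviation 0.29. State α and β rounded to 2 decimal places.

First σ² = 0.0841. Setting α = μn, β = (1−μ)n with n = α+β,
μ(1−μ)/(n+1) = 0.0841 ⇒ n+1 = 0.1771/0.0841 = 2.1058 ⇒ n = 1.1058.
Hence α = 0.77×1.1058 = 0.85, β = 0.23×1.1058 = 0.25.

α = 0.85, β = 0.25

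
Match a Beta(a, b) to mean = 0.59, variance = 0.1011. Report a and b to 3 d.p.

By moment matching, a+b = μ(1−μ)/σ² − 1 = (0.59·0.41)/0.1011 − 1 = 2.3927 − 1 = 1.3927.
Since a/(a+b) = μ, a = 0.59·1.3927 = 0.822 and b = 0.41·1.3927 = 0.571.

a = 0.822, b = 0.571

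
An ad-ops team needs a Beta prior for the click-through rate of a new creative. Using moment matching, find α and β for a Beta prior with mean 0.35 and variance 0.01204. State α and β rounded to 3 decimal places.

Let s = α+β. The Beta variance is μ(1−μ)/(s+1).
So s+1 = μ(1−μ)/σ² = (0.35×0.65)/0.01204 = 0.2275/0.01204 = 18.8953, giving s = 17.8953.
Then α = μs = 0.35×17.8953 = 6.263 and β = (1−μ)s = 0.65×17.8953 = 11.632.

α = 6.263, β = 11.632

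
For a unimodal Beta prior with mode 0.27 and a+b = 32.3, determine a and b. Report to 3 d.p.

a = 9.181, b = 23.119

Mode = (a−1)/(κ−2) with κ = a+b, so a−1 = 0.27·30.3 = 8.181.
a = 9.181; b = κ − a = 23.119.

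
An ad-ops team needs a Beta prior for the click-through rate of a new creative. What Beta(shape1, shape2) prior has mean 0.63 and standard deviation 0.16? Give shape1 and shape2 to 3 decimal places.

shape1 = 5.106, shape2 = 2.999

First σ² = 0.0256. Setting shape1 = μn, shape2 = (1−μ)n with n = shape1+shape2,
μ(1−μ)/(n+1) = 0.0256 ⇒ n+1 = 0.2331/0.0256 = 9.1055 ⇒ n = 8.1055.
Hence shape1 = 0.63×8.1055 = 5.106, shape2 = 0.37×8.1055 = 2.999.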